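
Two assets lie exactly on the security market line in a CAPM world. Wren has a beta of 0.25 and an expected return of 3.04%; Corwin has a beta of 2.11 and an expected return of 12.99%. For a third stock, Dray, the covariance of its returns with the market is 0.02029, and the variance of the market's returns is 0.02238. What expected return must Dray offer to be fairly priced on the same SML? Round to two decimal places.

MRP = (12.99% − 3.04%) / (2.11 − 0.25) = 5.3495%
R_f = 3.04% − 0.25 × 5.3495% = 1.7026%
β_Dray = Cov / Var(R_m) = 0.02029 / 0.02238 = 0.9066
E(R_Dray) = R_f + β × MRP = 1.7026% + 0.9066 × 5.3495% = 6.55%

6.55%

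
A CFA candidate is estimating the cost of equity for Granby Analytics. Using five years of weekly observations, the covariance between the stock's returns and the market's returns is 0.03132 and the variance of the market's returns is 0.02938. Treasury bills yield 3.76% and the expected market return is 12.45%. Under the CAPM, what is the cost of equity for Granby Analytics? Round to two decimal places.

13.02%

β = Cov(R_i, R_m) / Var(R_m) = 0.03132 / 0.02938 = 1.0660
MRP = 12.45% − 3.76% = 8.69%
E(R) = R_f + β × MRP = 3.76% + 1.0660 × 8.69% = 13.02%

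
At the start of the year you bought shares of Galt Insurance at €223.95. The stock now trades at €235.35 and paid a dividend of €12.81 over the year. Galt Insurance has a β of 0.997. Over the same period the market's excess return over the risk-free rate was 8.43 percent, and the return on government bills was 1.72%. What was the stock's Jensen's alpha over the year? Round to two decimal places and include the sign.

+0.69%

Realised HPR = (P1 + D1 − P0) / P0 = (235.35 + 12.81 − 223.95) / 223.95 = 24.21 / 223.95 = 10.8104%
CAPM required = R_f + β·MRP = 1.72% + 0.997 × 8.43% = 10.12471%
α = realised − required = 10.8104% − 10.12471% = +0.69%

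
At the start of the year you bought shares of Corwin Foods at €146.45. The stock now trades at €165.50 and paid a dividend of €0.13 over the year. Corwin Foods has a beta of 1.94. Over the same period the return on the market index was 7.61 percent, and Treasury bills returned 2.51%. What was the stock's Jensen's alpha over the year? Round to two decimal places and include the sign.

Realised HPR = (P1 + D1 − P0) / P0 = (165.50 + 0.13 − 146.45) / 146.45 = 19.18 / 146.45 = 13.0966%
MRP = 7.61% − 2.51% = 5.10%
CAPM required = R_f + β·MRP = 2.51% + 1.94 × 5.10% = 12.4040%
α = realised − required = 13.0966% − 12.4040% = +0.69%

+0.69%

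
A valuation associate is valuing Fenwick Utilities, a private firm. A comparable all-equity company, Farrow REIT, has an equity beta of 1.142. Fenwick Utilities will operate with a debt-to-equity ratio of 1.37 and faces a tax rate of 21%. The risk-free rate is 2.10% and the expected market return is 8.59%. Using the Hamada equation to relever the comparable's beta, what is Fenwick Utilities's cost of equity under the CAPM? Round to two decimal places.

β_L = β_U × [1 + (1 − t)(D/E)] = 1.142 × [1 + (1 − 0.21) × 1.37]
    = 1.142 × [1 + 0.79 × 1.37] = 1.142 × 2.0823 = 2.3780
MRP = 8.59% − 2.10% = 6.49%
E(R) = R_f + β_L × MRP = 2.10% + 2.3780 × 6.49% = 17.53%

17.53%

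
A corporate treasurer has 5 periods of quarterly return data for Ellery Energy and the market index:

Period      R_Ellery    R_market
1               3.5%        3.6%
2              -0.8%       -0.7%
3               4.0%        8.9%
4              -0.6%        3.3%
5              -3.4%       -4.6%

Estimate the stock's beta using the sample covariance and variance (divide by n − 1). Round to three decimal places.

0.553

Mean R_i = (3.5 − 0.8 + 4.0 − 0.6 − 3.4) / 5 = 0.5400%
Mean R_m = (3.6 − 0.7 + 8.9 + 3.3 − 4.6) / 5 = 2.1000%
Σ(R_i − R̄_i)(R_m − R̄_m) = 56.7500  ⇒  Cov = 56.7500 / 4 = 14.1875
Σ(R_m − R̄_m)² = 102.6600  ⇒  Var(R_m) = 102.6600 / 4 = 25.6650
β = Cov / Var(R_m) = 14.1875 / 25.6650 = 0.5528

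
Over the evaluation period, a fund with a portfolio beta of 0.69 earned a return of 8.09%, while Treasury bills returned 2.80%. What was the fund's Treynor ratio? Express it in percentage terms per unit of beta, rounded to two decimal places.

7.67%

Treynor = (R_P − R_f) / β_P = (8.09% − 2.80%) / 0.6900 = 5.29% / 0.6900 = 7.67%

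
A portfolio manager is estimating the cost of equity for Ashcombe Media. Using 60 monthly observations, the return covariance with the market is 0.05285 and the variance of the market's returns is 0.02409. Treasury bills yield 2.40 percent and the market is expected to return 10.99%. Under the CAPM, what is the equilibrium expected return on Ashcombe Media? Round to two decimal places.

21.25%

β = Cov(R_i, R_m) / Var(R_m) = 0.05285 / 0.02409 = 2.1939
MRP = 10.99% − 2.40% = 8.59%
E(R) = R_f + β × MRP = 2.40% + 2.1939 × 8.59% = 21.25%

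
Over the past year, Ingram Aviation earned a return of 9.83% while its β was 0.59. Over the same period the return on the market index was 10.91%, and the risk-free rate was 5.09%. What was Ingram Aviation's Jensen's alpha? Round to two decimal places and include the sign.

+1.31%

Market excess return = 10.91% − 5.09% = 5.82%
CAPM benchmark = R_f + β(R_m − R_f) = 5.09% + 0.59 × 5.82% = 8.5238%
α = actual − benchmark = 9.83% − 8.5238% = +1.31%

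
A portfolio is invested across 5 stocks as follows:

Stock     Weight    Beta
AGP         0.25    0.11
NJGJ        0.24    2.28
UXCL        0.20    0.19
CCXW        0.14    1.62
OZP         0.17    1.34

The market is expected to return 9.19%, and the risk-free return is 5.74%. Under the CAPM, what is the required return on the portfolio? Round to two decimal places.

9.42%

β_P = Σ w_i β_i = 0.25×0.11 + 0.24×2.28 + 0.20×0.19 + 0.14×1.62 + 0.17×1.34 = 1.0673
MRP = 9.19% − 5.74% = 3.45%
E(R_P) = R_f + β_P × MRP = 5.74% + 1.0673 × 3.45% = 9.42%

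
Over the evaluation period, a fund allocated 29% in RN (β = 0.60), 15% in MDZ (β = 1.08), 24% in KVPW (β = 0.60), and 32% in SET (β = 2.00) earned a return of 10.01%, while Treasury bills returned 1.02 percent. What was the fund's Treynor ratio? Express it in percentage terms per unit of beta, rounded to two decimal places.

8.03%

β_P = 0.29×0.60 + 0.15×1.08 + 0.24×0.60 + 0.32×2.00 = 1.1200
Treynor = (R_P − R_f) / β_P = (10.01% − 1.02%) / 1.1200 = 8.99% / 1.1200 = 8.03%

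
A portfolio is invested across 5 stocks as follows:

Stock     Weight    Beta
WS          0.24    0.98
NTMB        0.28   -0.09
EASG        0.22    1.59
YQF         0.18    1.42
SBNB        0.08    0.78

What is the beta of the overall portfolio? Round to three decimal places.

β_P = Σ w_i β_i = 0.24×0.98 + 0.28×-0.09 + 0.22×1.59 + 0.18×1.42 + 0.08×0.78 = 0.8778

0.878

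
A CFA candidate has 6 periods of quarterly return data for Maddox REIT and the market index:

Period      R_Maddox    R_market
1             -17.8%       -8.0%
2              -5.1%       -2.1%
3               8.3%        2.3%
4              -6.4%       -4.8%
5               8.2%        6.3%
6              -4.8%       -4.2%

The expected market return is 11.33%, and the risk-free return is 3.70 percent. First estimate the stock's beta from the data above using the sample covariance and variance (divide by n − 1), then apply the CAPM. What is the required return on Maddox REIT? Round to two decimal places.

Mean R_i = (-17.8 − 5.1 + 8.3 − 6.4 + 8.2 − 4.8) / 6 = -2.9333%
Mean R_m = (-8.0 − 2.1 + 2.3 − 4.8 + 6.3 − 4.2) / 6 = -1.7500%
Σ(R_i − R̄_i)(R_m − R̄_m) = 243.9400  ⇒  Cov = 243.9400 / 5 = 48.7880
Σ(R_m − R̄_m)² = 135.6950  ⇒  Var(R_m) = 135.6950 / 5 = 27.1390
β = Cov / Var(R_m) = 48.7880 / 27.1390 = 1.7977
MRP = 11.33% − 3.70% = 7.63%
E(R) = R_f + β × MRP = 3.70% + 1.7977 × 7.63% = 17.42%

17.42%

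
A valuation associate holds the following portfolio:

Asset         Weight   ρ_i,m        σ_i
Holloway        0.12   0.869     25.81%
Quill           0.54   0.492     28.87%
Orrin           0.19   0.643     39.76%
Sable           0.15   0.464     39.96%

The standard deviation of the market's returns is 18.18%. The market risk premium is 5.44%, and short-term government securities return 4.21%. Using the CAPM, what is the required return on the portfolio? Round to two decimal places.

9.60%

β_Holloway = 0.869 × 25.81% / 18.18% = 1.2337
β_Quill = 0.492 × 28.87% / 18.18% = 0.7813
β_Orrin = 0.643 × 39.76% / 18.18% = 1.4063
β_Sable = 0.464 × 39.96% / 18.18% = 1.0199
β_P = Σ w_i β_i = 0.12×1.2337 + 0.54×0.7813 + 0.19×1.4063 + 0.15×1.0199 = 0.9901
E(R_P) = R_f + β_P × MRP = 4.21% + 0.9901 × 5.44% = 9.60%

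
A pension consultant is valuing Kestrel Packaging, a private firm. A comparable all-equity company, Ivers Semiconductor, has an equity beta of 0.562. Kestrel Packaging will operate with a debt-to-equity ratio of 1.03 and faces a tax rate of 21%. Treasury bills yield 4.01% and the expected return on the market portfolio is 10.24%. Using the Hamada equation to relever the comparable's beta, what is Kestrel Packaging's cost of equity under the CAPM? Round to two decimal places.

β_L = β_U × [1 + (1 − t)(D/E)] = 0.562 × [1 + (1 − 0.21) × 1.03]
    = 0.562 × [1 + 0.79 × 1.03] = 0.562 × 1.8137 = 1.0193
MRP = 10.24% − 4.01% = 6.23%
E(R) = R_f + β_L × MRP = 4.01% + 1.0193 × 6.23% = 10.36%

10.36%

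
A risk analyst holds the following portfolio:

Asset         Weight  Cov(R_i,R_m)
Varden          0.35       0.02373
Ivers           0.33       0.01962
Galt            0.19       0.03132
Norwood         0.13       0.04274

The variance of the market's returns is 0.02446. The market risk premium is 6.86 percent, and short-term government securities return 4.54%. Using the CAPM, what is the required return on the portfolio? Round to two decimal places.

11.91%

β_Varden = 0.02373 / 0.02446 = 0.9702
β_Ivers = 0.01962 / 0.02446 = 0.8021
β_Galt = 0.03132 / 0.02446 = 1.2805
β_Norwood = 0.04274 / 0.02446 = 1.7473
β_P = Σ w_i β_i = 0.35×0.9702 + 0.33×0.8021 + 0.19×1.2805 + 0.13×1.7473 = 1.0747
E(R_P) = R_f + β_P × MRP = 4.54% + 1.0747 × 6.86% = 11.91%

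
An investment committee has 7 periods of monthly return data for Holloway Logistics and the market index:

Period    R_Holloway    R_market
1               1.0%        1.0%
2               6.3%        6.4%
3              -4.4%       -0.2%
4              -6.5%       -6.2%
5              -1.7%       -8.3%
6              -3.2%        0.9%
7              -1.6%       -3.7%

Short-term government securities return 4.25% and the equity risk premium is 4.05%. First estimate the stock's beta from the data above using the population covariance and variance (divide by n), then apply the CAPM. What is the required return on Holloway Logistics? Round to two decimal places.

6.56%

Mean R_i = (1.0 + 6.3 − 4.4 − 6.5 − 1.7 − 3.2 − 1.6) / 7 = -1.4429%
Mean R_m = (1.0 + 6.4 − 0.2 − 6.2 − 8.3 + 0.9 − 3.7) / 7 = -1.4429%
Σ(R_i − R̄_i)(R_m − R̄_m) = 85.0771  ⇒  Cov = 85.0771 / 7 = 12.1539
Σ(R_m − R̄_m)² = 149.2571  ⇒  Var(R_m) = 149.2571 / 7 = 21.3224
β = Cov / Var(R_m) = 12.1539 / 21.3224 = 0.5700
E(R) = R_f + β × MRP = 4.25% + 0.5700 × 4.05% = 6.56%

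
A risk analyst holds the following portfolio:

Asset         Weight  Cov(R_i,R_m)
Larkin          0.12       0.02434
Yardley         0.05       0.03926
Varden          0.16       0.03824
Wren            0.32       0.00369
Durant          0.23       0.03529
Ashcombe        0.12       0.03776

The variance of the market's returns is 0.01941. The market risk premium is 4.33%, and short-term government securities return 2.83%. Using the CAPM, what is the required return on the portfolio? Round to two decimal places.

8.37%

β_Larkin = 0.02434 / 0.01941 = 1.2540
β_Yardley = 0.03926 / 0.01941 = 2.0227
β_Varden = 0.03824 / 0.01941 = 1.9701
β_Wren = 0.00369 / 0.01941 = 0.1901
β_Durant = 0.03529 / 0.01941 = 1.8181
β_Ashcombe = 0.03776 / 0.01941 = 1.9454
β_P = Σ w_i β_i = 0.12×1.2540 + 0.05×2.0227 + 0.16×1.9701 + 0.32×0.1901 + 0.23×1.8181 + 0.12×1.9454 = 1.2793
E(R_P) = R_f + β_P × MRP = 2.83% + 1.2793 × 4.33% = 8.37%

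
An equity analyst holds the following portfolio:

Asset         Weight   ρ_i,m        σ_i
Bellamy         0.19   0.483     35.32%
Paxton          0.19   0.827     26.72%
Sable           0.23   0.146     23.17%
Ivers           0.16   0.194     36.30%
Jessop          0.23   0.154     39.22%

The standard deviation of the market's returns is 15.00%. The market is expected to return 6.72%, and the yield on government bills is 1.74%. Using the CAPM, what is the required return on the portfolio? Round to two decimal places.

5.30%

β_Bellamy = 0.483 × 35.32% / 15.00% = 1.1373
β_Paxton = 0.827 × 26.72% / 15.00% = 1.4732
β_Sable = 0.146 × 23.17% / 15.00% = 0.2255
β_Ivers = 0.194 × 36.30% / 15.00% = 0.4695
β_Jessop = 0.154 × 39.22% / 15.00% = 0.4027
β_P = Σ w_i β_i = 0.19×1.1373 + 0.19×1.4732 + 0.23×0.2255 + 0.16×0.4695 + 0.23×0.4027 = 0.7156
MRP = 6.72% − 1.74% = 4.98%
E(R_P) = R_f + β_P × MRP = 1.74% + 0.7156 × 4.98% = 5.30%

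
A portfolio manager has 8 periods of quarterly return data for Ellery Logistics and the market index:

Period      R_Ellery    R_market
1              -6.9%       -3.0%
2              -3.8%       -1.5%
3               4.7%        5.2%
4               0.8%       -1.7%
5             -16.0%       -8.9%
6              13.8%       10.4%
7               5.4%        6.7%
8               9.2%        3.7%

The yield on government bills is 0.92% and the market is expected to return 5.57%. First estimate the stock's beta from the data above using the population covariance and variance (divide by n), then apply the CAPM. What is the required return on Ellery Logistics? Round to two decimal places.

Mean R_i = (-6.9 − 3.8 + 4.7 + 0.8 − 16.0 + 13.8 + 5.4 + 9.2) / 8 = 0.9000%
Mean R_m = (-3.0 − 1.5 + 5.2 − 1.7 − 8.9 + 10.4 + 6.7 + 3.7) / 8 = 1.3625%
Σ(R_i − R̄_i)(R_m − R̄_m) = 395.8100  ⇒  Cov = 395.8100 / 8 = 49.4763
Σ(R_m − R̄_m)² = 272.2788  ⇒  Var(R_m) = 272.2788 / 8 = 34.0349
β = Cov / Var(R_m) = 49.4763 / 34.0349 = 1.4537
MRP = 5.57% − 0.92% = 4.65%
E(R) = R_f + β × MRP = 0.92% + 1.4537 × 4.65% = 7.68%

7.68%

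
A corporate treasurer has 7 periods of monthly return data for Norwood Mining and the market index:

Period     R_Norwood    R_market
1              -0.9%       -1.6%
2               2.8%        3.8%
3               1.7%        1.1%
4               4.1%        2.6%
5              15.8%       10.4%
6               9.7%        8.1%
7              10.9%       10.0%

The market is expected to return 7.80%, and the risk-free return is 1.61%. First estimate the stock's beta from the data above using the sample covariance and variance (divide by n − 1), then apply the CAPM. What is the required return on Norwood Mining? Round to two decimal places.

Mean R_i = (-0.9 + 2.8 + 1.7 + 4.1 + 15.8 + 9.7 + 10.9) / 7 = 6.3000%
Mean R_m = (-1.6 + 3.8 + 1.1 + 2.6 + 10.4 + 8.1 + 10.0) / 7 = 4.9143%
Σ(R_i − R̄_i)(R_m − R̄_m) = 159.7800  ⇒  Cov = 159.7800 / 6 = 26.6300
Σ(R_m − R̄_m)² = 129.6886  ⇒  Var(R_m) = 129.6886 / 6 = 21.6148
β = Cov / Var(R_m) = 26.6300 / 21.6148 = 1.2320
MRP = 7.80% − 1.61% = 6.19%
E(R) = R_f + β × MRP = 1.61% + 1.2320 × 6.19% = 9.24%

9.24%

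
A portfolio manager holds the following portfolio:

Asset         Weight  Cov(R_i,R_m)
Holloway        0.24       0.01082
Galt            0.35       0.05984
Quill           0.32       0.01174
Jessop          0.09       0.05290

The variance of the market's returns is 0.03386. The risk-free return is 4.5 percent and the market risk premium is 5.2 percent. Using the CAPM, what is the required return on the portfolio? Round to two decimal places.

β_Holloway = 0.01082 / 0.03386 = 0.3196
β_Galt = 0.05984 / 0.03386 = 1.7673
β_Quill = 0.01174 / 0.03386 = 0.3467
β_Jessop = 0.05290 / 0.03386 = 1.5623
β_P = Σ w_i β_i = 0.24×0.3196 + 0.35×1.7673 + 0.32×0.3467 + 0.09×1.5623 = 0.9468
E(R_P) = R_f + β_P × MRP = 4.5% + 0.9468 × 5.2% = 9.42%

9.42%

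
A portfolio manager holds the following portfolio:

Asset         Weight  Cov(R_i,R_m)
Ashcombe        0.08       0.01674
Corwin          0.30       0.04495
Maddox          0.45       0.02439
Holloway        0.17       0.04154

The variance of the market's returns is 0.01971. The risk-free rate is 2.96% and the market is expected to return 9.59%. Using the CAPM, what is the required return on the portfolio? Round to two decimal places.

14.01%

β_Ashcombe = 0.01674 / 0.01971 = 0.8493
β_Corwin = 0.04495 / 0.01971 = 2.2806
β_Maddox = 0.02439 / 0.01971 = 1.2374
β_Holloway = 0.04154 / 0.01971 = 2.1076
β_P = Σ w_i β_i = 0.08×0.8493 + 0.30×2.2806 + 0.45×1.2374 + 0.17×2.1076 = 1.6672
MRP = 9.59% − 2.96% = 6.63%
E(R_P) = R_f + β_P × MRP = 2.96% + 1.6672 × 6.63% = 14.01%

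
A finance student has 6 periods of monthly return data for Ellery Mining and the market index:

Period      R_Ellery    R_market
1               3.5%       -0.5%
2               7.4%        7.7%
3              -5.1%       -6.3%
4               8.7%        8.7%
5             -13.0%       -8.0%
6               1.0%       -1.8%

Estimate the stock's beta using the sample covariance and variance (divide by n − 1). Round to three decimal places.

1.096

Mean R_i = (3.5 + 7.4 − 5.1 + 8.7 − 13.0 + 1.0) / 6 = 0.4167%
Mean R_m = (-0.5 + 7.7 − 6.3 + 8.7 − 8.0 − 1.8) / 6 = -0.0333%
Σ(R_i − R̄_i)(R_m − R̄_m) = 265.3333  ⇒  Cov = 265.3333 / 5 = 53.0667
Σ(R_m − R̄_m)² = 242.1533  ⇒  Var(R_m) = 242.1533 / 5 = 48.4307
β = Cov / Var(R_m) = 53.0667 / 48.4307 = 1.0957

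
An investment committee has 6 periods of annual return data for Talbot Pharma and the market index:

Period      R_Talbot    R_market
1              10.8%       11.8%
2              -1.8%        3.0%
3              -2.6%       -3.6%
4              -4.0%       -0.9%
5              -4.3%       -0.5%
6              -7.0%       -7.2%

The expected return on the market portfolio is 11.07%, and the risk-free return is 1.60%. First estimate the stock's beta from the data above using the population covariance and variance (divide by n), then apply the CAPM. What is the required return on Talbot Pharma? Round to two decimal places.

10.11%

Mean R_i = (10.8 − 1.8 − 2.6 − 4.0 − 4.3 − 7.0) / 6 = -1.4833%
Mean R_m = (11.8 + 3.0 − 3.6 − 0.9 − 0.5 − 7.2) / 6 = 0.4333%
Σ(R_i − R̄_i)(R_m − R̄_m) = 191.4067  ⇒  Cov = 191.4067 / 6 = 31.9011
Σ(R_m − R̄_m)² = 212.9733  ⇒  Var(R_m) = 212.9733 / 6 = 35.4956
β = Cov / Var(R_m) = 31.9011 / 35.4956 = 0.8987
MRP = 11.07% − 1.60% = 9.47%
E(R) = R_f + β × MRP = 1.60% + 0.8987 × 9.47% = 10.11%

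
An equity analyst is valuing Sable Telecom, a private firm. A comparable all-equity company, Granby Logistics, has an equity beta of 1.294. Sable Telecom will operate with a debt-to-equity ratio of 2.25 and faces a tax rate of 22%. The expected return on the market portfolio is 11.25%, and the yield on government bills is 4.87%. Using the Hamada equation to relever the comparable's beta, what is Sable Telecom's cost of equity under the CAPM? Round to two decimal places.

β_L = β_U × [1 + (1 − t)(D/E)] = 1.294 × [1 + (1 − 0.22) × 2.25]
    = 1.294 × [1 + 0.78 × 2.25] = 1.294 × 2.7550 = 3.5650
MRP = 11.25% − 4.87% = 6.38%
E(R) = R_f + β_L × MRP = 4.87% + 3.5650 × 6.38% = 27.61%

27.61%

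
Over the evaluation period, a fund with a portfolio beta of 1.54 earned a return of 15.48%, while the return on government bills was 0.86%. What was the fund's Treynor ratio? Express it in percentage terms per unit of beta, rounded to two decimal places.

Treynor = (R_P − R_f) / β_P = (15.48% − 0.86%) / 1.5400 = 14.62% / 1.5400 = 9.49%

9.49%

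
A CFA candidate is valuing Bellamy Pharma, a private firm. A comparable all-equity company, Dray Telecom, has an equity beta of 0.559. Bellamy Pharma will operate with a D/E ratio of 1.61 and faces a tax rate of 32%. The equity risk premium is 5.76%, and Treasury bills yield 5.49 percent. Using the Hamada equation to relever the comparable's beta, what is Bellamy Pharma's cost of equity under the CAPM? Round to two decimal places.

β_L = β_U × [1 + (1 − t)(D/E)] = 0.559 × [1 + (1 − 0.32) × 1.61]
    = 0.559 × [1 + 0.68 × 1.61] = 0.559 × 2.0948 = 1.1710
E(R) = R_f + β_L × MRP = 5.49% + 1.1710 × 5.76% = 12.23%

12.23%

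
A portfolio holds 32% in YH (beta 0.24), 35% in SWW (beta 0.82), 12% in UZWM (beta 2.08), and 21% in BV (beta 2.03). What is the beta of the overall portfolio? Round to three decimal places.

1.040

β_P = Σ w_i β_i = 0.32×0.24 + 0.35×0.82 + 0.12×2.08 + 0.21×2.03 = 1.0397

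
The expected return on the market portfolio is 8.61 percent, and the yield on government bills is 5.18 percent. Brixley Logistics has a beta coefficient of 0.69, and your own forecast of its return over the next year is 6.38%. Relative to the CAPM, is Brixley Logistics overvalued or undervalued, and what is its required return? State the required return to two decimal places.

Overvalued; required return 7.55%

MRP = 8.61% − 5.18% = 3.43%
Required return = R_f + β·MRP = 5.18% + 0.69 × 3.43% = 7.55%
Forecast 6.38% < required 7.55% → the stock plots below the SML → overvalued.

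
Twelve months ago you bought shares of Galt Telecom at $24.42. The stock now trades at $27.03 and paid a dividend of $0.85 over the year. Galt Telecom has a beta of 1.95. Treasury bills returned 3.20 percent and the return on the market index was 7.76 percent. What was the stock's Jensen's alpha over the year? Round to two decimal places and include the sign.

Realised HPR = (P1 + D1 − P0) / P0 = (27.03 + 0.85 − 24.42) / 24.42 = 3.46 / 24.42 = 14.1687%
MRP = 7.76% − 3.20% = 4.56%
CAPM required = R_f + β·MRP = 3.20% + 1.95 × 4.56% = 12.0920%
α = realised − required = 14.1687% − 12.0920% = +2.08%

+2.08%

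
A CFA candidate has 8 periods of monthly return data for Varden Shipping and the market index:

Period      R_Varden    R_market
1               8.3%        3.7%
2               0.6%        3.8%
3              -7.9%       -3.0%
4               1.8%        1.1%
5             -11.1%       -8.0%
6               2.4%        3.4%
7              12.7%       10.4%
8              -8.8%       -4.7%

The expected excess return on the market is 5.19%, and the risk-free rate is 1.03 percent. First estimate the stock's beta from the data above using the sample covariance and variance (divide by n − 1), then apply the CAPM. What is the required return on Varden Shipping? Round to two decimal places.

8.23%

Mean R_i = (8.3 + 0.6 − 7.9 + 1.8 − 11.1 + 2.4 + 12.7 − 8.8) / 8 = -0.2500%
Mean R_m = (3.7 + 3.8 − 3.0 + 1.1 − 8.0 + 3.4 + 10.4 − 4.7) / 8 = 0.8375%
Σ(R_i − R̄_i)(R_m − R̄_m) = 330.7450  ⇒  Cov = 330.7450 / 7 = 47.2493
Σ(R_m − R̄_m)² = 238.5388  ⇒  Var(R_m) = 238.5388 / 7 = 34.0770
β = Cov / Var(R_m) = 47.2493 / 34.0770 = 1.3865
E(R) = R_f + β × MRP = 1.03% + 1.3865 × 5.19% = 8.23%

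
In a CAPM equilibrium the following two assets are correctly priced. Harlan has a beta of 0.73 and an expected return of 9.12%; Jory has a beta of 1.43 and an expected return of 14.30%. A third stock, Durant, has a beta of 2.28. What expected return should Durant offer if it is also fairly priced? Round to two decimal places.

MRP (SML slope) = (14.30% − 9.12%) / (1.43 − 0.73) = 5.18% / 0.70 = 7.4000%
R_f (intercept) = 9.12% − 0.73 × 7.4000% = 3.7180%
E(R_Durant) = R_f + β × MRP = 3.7180% + 2.28 × 7.4000% = 20.59%

20.59%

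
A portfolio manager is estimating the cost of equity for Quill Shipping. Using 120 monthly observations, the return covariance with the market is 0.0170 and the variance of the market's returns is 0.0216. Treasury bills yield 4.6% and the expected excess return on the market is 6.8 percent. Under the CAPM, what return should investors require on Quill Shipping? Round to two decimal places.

9.95%

β = Cov(R_i, R_m) / Var(R_m) = 0.0170 / 0.0216 = 0.7870
E(R) = R_f + β × MRP = 4.6% + 0.7870 × 6.8% = 9.95%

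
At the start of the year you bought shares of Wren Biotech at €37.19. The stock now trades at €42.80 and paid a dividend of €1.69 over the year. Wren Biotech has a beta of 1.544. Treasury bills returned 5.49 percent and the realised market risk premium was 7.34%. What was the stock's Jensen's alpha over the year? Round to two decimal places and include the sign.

Realised HPR = (P1 + D1 − P0) / P0 = (42.80 + 1.69 − 37.19) / 37.19 = 7.30 / 37.19 = 19.6289%
CAPM required = R_f + β·MRP = 5.49% + 1.544 × 7.34% = 16.82296%
α = realised − required = 19.6289% − 16.82296% = +2.81%

+2.81%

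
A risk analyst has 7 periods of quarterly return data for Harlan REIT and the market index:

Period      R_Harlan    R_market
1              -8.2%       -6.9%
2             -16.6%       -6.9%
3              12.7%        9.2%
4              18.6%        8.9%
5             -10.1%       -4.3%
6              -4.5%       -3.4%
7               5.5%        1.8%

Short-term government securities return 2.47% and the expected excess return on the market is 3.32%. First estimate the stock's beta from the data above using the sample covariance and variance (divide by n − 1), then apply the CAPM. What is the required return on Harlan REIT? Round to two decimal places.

8.40%

Mean R_i = (-8.2 − 16.6 + 12.7 + 18.6 − 10.1 − 4.5 + 5.5) / 7 = -0.3714%
Mean R_m = (-6.9 − 6.9 + 9.2 + 8.9 − 4.3 − 3.4 + 1.8) / 7 = -0.2286%
Σ(R_i − R̄_i)(R_m − R̄_m) = 521.5357  ⇒  Cov = 521.5357 / 6 = 86.9226
Σ(R_m − R̄_m)² = 291.9943  ⇒  Var(R_m) = 291.9943 / 6 = 48.6657
β = Cov / Var(R_m) = 86.9226 / 48.6657 = 1.7861
E(R) = R_f + β × MRP = 2.47% + 1.7861 × 3.32% = 8.40%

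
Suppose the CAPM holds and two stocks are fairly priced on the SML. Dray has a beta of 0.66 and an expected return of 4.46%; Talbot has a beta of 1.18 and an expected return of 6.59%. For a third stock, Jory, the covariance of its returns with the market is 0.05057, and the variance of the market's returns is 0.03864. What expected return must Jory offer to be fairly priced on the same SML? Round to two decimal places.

7.12%

MRP = (6.59% − 4.46%) / (1.18 − 0.66) = 4.0962%
R_f = 4.46% − 0.66 × 4.0962% = 1.7565%
β_Jory = Cov / Var(R_m) = 0.05057 / 0.03864 = 1.3087
E(R_Jory) = R_f + β × MRP = 1.7565% + 1.3087 × 4.0962% = 7.12%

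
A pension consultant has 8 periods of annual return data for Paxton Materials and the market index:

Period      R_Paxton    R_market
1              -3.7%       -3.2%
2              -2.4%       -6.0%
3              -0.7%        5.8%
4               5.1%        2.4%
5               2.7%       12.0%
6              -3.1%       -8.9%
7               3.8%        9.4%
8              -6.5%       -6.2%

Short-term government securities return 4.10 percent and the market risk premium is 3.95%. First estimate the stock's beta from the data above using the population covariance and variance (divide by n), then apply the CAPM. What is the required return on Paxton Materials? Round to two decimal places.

5.69%

Mean R_i = (-3.7 − 2.4 − 0.7 + 5.1 + 2.7 − 3.1 + 3.8 − 6.5) / 8 = -0.6000%
Mean R_m = (-3.2 − 6.0 + 5.8 + 2.4 + 12.0 − 8.9 + 9.4 − 6.2) / 8 = 0.6625%
Σ(R_i − R̄_i)(R_m − R̄_m) = 173.6100  ⇒  Cov = 173.6100 / 8 = 21.7013
Σ(R_m − R̄_m)² = 432.1388  ⇒  Var(R_m) = 432.1388 / 8 = 54.0174
β = Cov / Var(R_m) = 21.7013 / 54.0174 = 0.4017
E(R) = R_f + β × MRP = 4.10% + 0.4017 × 3.95% = 5.69%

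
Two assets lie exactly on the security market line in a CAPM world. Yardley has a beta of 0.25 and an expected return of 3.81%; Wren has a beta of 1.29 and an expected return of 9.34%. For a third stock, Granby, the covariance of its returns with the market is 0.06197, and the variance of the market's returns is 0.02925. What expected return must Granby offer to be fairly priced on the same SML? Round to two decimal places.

MRP = (9.34% − 3.81%) / (1.29 − 0.25) = 5.3173%
R_f = 3.81% − 0.25 × 5.3173% = 2.4807%
β_Granby = Cov / Var(R_m) = 0.06197 / 0.02925 = 2.1186
E(R_Granby) = R_f + β × MRP = 2.4807% + 2.1186 × 5.3173% = 13.75%

13.75%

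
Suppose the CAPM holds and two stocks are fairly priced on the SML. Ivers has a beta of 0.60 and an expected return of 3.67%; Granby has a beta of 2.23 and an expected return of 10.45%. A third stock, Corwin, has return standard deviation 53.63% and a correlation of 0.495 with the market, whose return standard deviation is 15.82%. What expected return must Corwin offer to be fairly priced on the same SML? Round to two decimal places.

MRP = (10.45% − 3.67%) / (2.23 − 0.60) = 4.1595%
R_f = 3.67% − 0.60 × 4.1595% = 1.1743%
β_Corwin = ρ·σ_i/σ_m = 0.495 × 53.63 / 15.82 = 1.6781
E(R_Corwin) = R_f + β × MRP = 1.1743% + 1.6781 × 4.1595% = 8.15%

8.15%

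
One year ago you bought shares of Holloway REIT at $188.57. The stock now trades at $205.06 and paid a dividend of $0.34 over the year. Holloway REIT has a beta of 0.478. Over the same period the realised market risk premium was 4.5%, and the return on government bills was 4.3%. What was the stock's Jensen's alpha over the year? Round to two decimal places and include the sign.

+2.47%

Realised HPR = (P1 + D1 − P0) / P0 = (205.06 + 0.34 − 188.57) / 188.57 = 16.83 / 188.57 = 8.9251%
CAPM required = R_f + β·MRP = 4.3% + 0.478 × 4.5% = 6.4510%
α = realised − required = 8.9251% − 6.4510% = +2.47%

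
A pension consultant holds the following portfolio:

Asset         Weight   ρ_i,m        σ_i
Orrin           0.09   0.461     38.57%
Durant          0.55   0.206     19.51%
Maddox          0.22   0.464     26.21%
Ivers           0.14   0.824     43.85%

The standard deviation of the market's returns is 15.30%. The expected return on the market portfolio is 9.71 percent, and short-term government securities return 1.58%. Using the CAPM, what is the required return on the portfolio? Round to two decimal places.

β_Orrin = 0.461 × 38.57% / 15.30% = 1.1621
β_Durant = 0.206 × 19.51% / 15.30% = 0.2627
β_Maddox = 0.464 × 26.21% / 15.30% = 0.7949
β_Ivers = 0.824 × 43.85% / 15.30% = 2.3616
β_P = Σ w_i β_i = 0.09×1.1621 + 0.55×0.2627 + 0.22×0.7949 + 0.14×2.3616 = 0.7546
MRP = 9.71% − 1.58% = 8.13%
E(R_P) = R_f + β_P × MRP = 1.58% + 0.7546 × 8.13% = 7.71%

7.71%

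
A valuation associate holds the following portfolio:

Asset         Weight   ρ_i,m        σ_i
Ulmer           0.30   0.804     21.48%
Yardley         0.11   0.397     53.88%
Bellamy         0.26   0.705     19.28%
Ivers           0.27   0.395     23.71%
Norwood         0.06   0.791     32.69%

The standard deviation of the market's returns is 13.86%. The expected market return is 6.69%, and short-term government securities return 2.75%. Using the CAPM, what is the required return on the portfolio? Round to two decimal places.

7.06%

β_Ulmer = 0.804 × 21.48% / 13.86% = 1.2460
β_Yardley = 0.397 × 53.88% / 13.86% = 1.5433
β_Bellamy = 0.705 × 19.28% / 13.86% = 0.9807
β_Ivers = 0.395 × 23.71% / 13.86% = 0.6757
β_Norwood = 0.791 × 32.69% / 13.86% = 1.8656
β_P = Σ w_i β_i = 0.30×1.2460 + 0.11×1.5433 + 0.26×0.9807 + 0.27×0.6757 + 0.06×1.8656 = 1.0929
MRP = 6.69% − 2.75% = 3.94%
E(R_P) = R_f + β_P × MRP = 2.75% + 1.0929 × 3.94% = 7.06%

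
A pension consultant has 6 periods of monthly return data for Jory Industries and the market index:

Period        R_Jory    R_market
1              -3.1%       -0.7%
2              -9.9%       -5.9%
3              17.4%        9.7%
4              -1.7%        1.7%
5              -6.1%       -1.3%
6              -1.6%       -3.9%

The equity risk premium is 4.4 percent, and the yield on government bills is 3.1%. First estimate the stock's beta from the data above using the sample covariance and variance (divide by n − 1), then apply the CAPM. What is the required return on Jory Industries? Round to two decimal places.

10.19%

Mean R_i = (-3.1 − 9.9 + 17.4 − 1.7 − 6.1 − 1.6) / 6 = -0.8333%
Mean R_m = (-0.7 − 5.9 + 9.7 + 1.7 − 1.3 − 3.9) / 6 = -0.0667%
Σ(R_i − R̄_i)(R_m − R̄_m) = 240.3067  ⇒  Cov = 240.3067 / 5 = 48.0613
Σ(R_m − R̄_m)² = 149.1533  ⇒  Var(R_m) = 149.1533 / 5 = 29.8307
β = Cov / Var(R_m) = 48.0613 / 29.8307 = 1.6111
E(R) = R_f + β × MRP = 3.1% + 1.6111 × 4.4% = 10.19%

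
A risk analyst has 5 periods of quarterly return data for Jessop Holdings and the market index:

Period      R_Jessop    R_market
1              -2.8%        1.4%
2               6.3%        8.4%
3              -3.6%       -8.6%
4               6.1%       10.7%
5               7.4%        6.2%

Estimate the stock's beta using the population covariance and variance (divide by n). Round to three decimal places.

0.610

Mean R_i = (-2.8 + 6.3 − 3.6 + 6.1 + 7.4) / 5 = 2.6800%
Mean R_m = (1.4 + 8.4 − 8.6 + 10.7 + 6.2) / 5 = 3.6200%
Σ(R_i − R̄_i)(R_m − R̄_m) = 142.6020  ⇒  Cov = 142.6020 / 5 = 28.5204
Σ(R_m − R̄_m)² = 233.8880  ⇒  Var(R_m) = 233.8880 / 5 = 46.7776
β = Cov / Var(R_m) = 28.5204 / 46.7776 = 0.6097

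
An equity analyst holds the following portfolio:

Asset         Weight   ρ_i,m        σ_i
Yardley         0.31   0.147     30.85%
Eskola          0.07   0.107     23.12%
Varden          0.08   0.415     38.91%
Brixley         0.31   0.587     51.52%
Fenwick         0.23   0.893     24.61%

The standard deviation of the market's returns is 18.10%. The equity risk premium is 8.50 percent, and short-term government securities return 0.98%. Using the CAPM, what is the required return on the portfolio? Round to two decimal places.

9.10%

β_Yardley = 0.147 × 30.85% / 18.10% = 0.2505
β_Eskola = 0.107 × 23.12% / 18.10% = 0.1367
β_Varden = 0.415 × 38.91% / 18.10% = 0.8921
β_Brixley = 0.587 × 51.52% / 18.10% = 1.6708
β_Fenwick = 0.893 × 24.61% / 18.10% = 1.2142
β_P = Σ w_i β_i = 0.31×0.2505 + 0.07×0.1367 + 0.08×0.8921 + 0.31×1.6708 + 0.23×1.2142 = 0.9558
E(R_P) = R_f + β_P × MRP = 0.98% + 0.9558 × 8.50% = 9.10%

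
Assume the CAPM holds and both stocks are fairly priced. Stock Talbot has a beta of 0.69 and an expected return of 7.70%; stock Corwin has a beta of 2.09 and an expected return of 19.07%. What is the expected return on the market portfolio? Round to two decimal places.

Both satisfy E(R) = R_f + β·MRP, so the slope of the SML is
MRP = (19.07% − 7.70%) / (2.09 − 0.69) = 11.37% / 1.40 = 8.1214%
R_f = E(R_Talbot) − β_Talbot·MRP = 7.70% − 0.69 × 8.1214% = 2.0962%
E(R_m) = R_f + MRP = 2.0962% + 8.1214% = 10.22%

10.22%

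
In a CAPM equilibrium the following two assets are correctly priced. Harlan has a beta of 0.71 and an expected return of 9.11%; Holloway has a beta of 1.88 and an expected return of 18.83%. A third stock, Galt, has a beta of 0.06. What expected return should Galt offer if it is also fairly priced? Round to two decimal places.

MRP (SML slope) = (18.83% − 9.11%) / (1.88 − 0.71) = 9.72% / 1.17 = 8.3077%
R_f (intercept) = 9.11% − 0.71 × 8.3077% = 3.2115%
E(R_Galt) = R_f + β × MRP = 3.2115% + 0.06 × 8.3077% = 3.71%

3.71%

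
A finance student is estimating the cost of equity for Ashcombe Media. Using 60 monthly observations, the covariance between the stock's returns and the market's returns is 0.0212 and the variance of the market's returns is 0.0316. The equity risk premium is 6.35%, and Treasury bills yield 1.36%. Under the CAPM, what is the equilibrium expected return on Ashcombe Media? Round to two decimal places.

5.62%

β = Cov(R_i, R_m) / Var(R_m) = 0.0212 / 0.0316 = 0.6709
E(R) = R_f + β × MRP = 1.36% + 0.6709 × 6.35% = 5.62%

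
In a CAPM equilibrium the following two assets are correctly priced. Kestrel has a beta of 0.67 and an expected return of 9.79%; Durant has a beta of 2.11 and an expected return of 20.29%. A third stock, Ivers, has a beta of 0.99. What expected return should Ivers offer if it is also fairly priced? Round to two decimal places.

MRP (SML slope) = (20.29% − 9.79%) / (2.11 − 0.67) = 10.50% / 1.44 = 7.2917%
R_f (intercept) = 9.79% − 0.67 × 7.2917% = 4.9046%
E(R_Ivers) = R_f + β × MRP = 4.9046% + 0.99 × 7.2917% = 12.12%

12.12%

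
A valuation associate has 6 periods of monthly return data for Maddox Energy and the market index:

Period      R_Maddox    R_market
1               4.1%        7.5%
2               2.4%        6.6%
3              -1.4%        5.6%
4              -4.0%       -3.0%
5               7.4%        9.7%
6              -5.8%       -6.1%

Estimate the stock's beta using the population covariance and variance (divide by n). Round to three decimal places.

Mean R_i = (4.1 + 2.4 − 1.4 − 4.0 + 7.4 − 5.8) / 6 = 0.4500%
Mean R_m = (7.5 + 6.6 + 5.6 − 3.0 + 9.7 − 6.1) / 6 = 3.3833%
Σ(R_i − R̄_i)(R_m − R̄_m) = 148.7750  ⇒  Cov = 148.7750 / 6 = 24.7958
Σ(R_m − R̄_m)² = 202.7883  ⇒  Var(R_m) = 202.7883 / 6 = 33.7981
β = Cov / Var(R_m) = 24.7958 / 33.7981 = 0.7336

0.734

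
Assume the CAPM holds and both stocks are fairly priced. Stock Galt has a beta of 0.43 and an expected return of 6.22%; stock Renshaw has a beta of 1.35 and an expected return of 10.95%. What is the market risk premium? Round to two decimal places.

5.14%

Both satisfy E(R) = R_f + β·MRP, so the slope of the SML is
MRP = (10.95% − 6.22%) / (1.35 − 0.43) = 4.73% / 0.92 = 5.1413%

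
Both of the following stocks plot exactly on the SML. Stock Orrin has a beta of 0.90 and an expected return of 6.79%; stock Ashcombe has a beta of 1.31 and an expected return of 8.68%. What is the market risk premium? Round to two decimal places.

4.61%

Both satisfy E(R) = R_f + β·MRP, so the slope of the SML is
MRP = (8.68% − 6.79%) / (1.31 − 0.90) = 1.89% / 0.41 = 4.6098%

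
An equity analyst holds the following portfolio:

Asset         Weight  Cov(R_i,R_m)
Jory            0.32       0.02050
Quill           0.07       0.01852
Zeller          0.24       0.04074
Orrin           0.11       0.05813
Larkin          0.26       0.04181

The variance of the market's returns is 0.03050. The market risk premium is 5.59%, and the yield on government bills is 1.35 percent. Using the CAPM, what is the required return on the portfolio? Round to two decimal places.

β_Jory = 0.02050 / 0.03050 = 0.6721
β_Quill = 0.01852 / 0.03050 = 0.6072
β_Zeller = 0.04074 / 0.03050 = 1.3357
β_Orrin = 0.05813 / 0.03050 = 1.9059
β_Larkin = 0.04181 / 0.03050 = 1.3708
β_P = Σ w_i β_i = 0.32×0.6721 + 0.07×0.6072 + 0.24×1.3357 + 0.11×1.9059 + 0.26×1.3708 = 1.1442
E(R_P) = R_f + β_P × MRP = 1.35% + 1.1442 × 5.59% = 7.75%

7.75%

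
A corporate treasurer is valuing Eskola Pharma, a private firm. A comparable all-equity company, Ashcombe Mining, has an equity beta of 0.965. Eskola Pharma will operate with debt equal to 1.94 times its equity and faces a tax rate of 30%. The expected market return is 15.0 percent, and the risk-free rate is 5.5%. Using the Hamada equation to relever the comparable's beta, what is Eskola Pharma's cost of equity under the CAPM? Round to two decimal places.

β_L = β_U × [1 + (1 − t)(D/E)] = 0.965 × [1 + (1 − 0.30) × 1.94]
    = 0.965 × [1 + 0.70 × 1.94] = 0.965 × 2.3580 = 2.2755
MRP = 15.0% − 5.5% = 9.50%
E(R) = R_f + β_L × MRP = 5.5% + 2.2755 × 9.5% = 27.12%

27.12%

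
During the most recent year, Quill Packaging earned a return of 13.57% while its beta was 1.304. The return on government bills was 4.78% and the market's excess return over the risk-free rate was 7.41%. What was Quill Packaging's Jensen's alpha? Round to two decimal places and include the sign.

CAPM benchmark = R_f + β(R_m − R_f) = 4.78% + 1.304 × 7.41% = 14.44264%
α = actual − benchmark = 13.57% − 14.44264% = -0.87%

-0.87%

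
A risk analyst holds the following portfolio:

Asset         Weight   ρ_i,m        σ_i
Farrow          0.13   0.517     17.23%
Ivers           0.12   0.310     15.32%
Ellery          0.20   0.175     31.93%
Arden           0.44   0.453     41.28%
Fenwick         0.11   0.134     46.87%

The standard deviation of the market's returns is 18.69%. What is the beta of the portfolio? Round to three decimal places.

0.629

β_Farrow = 0.517 × 17.23% / 18.69% = 0.4766
β_Ivers = 0.310 × 15.32% / 18.69% = 0.2541
β_Ellery = 0.175 × 31.93% / 18.69% = 0.2990
β_Arden = 0.453 × 41.28% / 18.69% = 1.0005
β_Fenwick = 0.134 × 46.87% / 18.69% = 0.3360
β_P = Σ w_i β_i = 0.13×0.4766 + 0.12×0.2541 + 0.20×0.2990 + 0.44×1.0005 + 0.11×0.3360 = 0.6294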